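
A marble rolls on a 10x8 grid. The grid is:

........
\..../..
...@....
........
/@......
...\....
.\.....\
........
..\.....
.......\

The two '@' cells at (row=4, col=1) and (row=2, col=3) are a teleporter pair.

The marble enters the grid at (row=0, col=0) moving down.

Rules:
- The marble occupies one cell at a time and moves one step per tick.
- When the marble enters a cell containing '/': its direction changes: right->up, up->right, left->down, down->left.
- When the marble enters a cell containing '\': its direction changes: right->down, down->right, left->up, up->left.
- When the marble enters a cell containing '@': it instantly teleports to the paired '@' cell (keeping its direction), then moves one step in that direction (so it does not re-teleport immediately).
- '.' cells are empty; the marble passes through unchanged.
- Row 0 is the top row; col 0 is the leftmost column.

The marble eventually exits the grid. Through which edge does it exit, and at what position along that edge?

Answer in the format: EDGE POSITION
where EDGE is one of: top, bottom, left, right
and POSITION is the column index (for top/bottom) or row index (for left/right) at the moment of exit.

Step 1: enter (0,0), '.' pass, move down to (1,0)
Step 2: enter (1,0), '\' deflects down->right, move right to (1,1)
Step 3: enter (1,1), '.' pass, move right to (1,2)
Step 4: enter (1,2), '.' pass, move right to (1,3)
Step 5: enter (1,3), '.' pass, move right to (1,4)
Step 6: enter (1,4), '.' pass, move right to (1,5)
Step 7: enter (1,5), '/' deflects right->up, move up to (0,5)
Step 8: enter (0,5), '.' pass, move up to (-1,5)
Step 9: at (-1,5) — EXIT via top edge, pos 5

Answer: top 5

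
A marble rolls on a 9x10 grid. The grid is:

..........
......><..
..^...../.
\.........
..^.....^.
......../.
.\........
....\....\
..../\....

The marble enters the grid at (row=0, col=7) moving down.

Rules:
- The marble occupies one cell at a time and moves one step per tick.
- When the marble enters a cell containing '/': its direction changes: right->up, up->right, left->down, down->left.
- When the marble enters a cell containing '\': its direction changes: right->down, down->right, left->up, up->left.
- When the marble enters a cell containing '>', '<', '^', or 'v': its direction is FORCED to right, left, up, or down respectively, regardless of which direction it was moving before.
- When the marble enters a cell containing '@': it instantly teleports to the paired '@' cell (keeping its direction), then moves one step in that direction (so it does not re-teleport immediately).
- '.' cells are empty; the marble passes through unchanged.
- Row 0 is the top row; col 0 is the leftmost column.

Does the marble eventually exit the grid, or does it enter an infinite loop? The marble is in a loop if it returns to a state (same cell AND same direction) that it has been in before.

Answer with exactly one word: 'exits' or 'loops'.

Answer: loops

Derivation:
Step 1: enter (0,7), '.' pass, move down to (1,7)
Step 2: enter (1,7), '<' forces down->left, move left to (1,6)
Step 3: enter (1,6), '>' forces left->right, move right to (1,7)
Step 4: enter (1,7), '<' forces right->left, move left to (1,6)
Step 5: at (1,6) dir=left — LOOP DETECTED (seen before)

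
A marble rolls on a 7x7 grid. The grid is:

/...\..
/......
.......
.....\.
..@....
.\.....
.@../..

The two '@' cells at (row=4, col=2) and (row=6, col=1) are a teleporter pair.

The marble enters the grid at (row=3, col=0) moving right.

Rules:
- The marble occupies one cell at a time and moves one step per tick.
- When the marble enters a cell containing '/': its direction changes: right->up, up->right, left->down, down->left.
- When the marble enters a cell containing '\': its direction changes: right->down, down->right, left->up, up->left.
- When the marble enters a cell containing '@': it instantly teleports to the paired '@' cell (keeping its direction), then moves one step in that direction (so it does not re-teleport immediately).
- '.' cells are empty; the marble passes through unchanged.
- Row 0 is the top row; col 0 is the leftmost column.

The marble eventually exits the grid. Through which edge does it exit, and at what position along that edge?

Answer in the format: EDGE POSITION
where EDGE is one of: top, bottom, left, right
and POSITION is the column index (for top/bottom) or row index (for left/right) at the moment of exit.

Step 1: enter (3,0), '.' pass, move right to (3,1)
Step 2: enter (3,1), '.' pass, move right to (3,2)
Step 3: enter (3,2), '.' pass, move right to (3,3)
Step 4: enter (3,3), '.' pass, move right to (3,4)
Step 5: enter (3,4), '.' pass, move right to (3,5)
Step 6: enter (3,5), '\' deflects right->down, move down to (4,5)
Step 7: enter (4,5), '.' pass, move down to (5,5)
Step 8: enter (5,5), '.' pass, move down to (6,5)
Step 9: enter (6,5), '.' pass, move down to (7,5)
Step 10: at (7,5) — EXIT via bottom edge, pos 5

Answer: bottom 5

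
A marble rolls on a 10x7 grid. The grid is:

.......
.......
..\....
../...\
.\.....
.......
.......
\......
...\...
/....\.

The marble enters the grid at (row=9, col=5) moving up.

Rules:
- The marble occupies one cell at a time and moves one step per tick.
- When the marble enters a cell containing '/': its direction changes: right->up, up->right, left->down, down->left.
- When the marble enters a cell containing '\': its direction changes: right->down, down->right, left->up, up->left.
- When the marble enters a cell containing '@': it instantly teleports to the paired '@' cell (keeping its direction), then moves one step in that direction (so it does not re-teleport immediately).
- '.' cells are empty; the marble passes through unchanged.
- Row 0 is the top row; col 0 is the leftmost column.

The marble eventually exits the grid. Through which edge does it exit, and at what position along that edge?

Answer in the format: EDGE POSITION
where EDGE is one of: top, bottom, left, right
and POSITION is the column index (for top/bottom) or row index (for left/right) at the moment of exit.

Answer: bottom 0

Derivation:
Step 1: enter (9,5), '\' deflects up->left, move left to (9,4)
Step 2: enter (9,4), '.' pass, move left to (9,3)
Step 3: enter (9,3), '.' pass, move left to (9,2)
Step 4: enter (9,2), '.' pass, move left to (9,1)
Step 5: enter (9,1), '.' pass, move left to (9,0)
Step 6: enter (9,0), '/' deflects left->down, move down to (10,0)
Step 7: at (10,0) — EXIT via bottom edge, pos 0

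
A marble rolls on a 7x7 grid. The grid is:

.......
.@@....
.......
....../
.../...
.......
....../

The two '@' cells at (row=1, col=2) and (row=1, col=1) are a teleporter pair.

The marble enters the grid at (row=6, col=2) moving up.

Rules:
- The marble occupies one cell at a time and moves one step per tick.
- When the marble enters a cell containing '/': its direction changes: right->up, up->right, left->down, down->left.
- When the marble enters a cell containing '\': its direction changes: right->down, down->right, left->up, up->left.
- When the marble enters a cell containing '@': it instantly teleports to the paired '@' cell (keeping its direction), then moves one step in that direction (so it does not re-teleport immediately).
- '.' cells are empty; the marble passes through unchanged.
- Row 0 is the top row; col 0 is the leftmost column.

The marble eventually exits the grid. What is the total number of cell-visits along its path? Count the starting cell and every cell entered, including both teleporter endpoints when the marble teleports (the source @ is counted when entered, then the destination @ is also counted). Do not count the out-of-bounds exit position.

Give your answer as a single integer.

Step 1: enter (6,2), '.' pass, move up to (5,2)
Step 2: enter (5,2), '.' pass, move up to (4,2)
Step 3: enter (4,2), '.' pass, move up to (3,2)
Step 4: enter (3,2), '.' pass, move up to (2,2)
Step 5: enter (2,2), '.' pass, move up to (1,2)
Step 6: enter (1,2), '@' teleport (1,2)->(1,1), also enter (1,1), move up to (0,1)
Step 7: enter (0,1), '.' pass, move up to (-1,1)
Step 8: at (-1,1) — EXIT via top edge, pos 1
Path length (cell visits): 8

Answer: 8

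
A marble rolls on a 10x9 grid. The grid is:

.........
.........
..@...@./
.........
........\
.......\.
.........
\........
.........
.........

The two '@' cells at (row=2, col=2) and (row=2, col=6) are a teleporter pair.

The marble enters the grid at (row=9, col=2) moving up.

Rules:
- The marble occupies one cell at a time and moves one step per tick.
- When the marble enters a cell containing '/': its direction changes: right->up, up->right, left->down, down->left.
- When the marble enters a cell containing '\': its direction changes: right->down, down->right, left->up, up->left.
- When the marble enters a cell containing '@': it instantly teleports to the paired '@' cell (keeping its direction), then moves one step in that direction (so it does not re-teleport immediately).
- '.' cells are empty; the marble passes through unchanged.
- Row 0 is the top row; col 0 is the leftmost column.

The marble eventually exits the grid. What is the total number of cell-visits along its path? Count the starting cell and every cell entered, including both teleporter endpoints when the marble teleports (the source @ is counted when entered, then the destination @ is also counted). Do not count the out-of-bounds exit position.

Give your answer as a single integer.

Answer: 11

Derivation:
Step 1: enter (9,2), '.' pass, move up to (8,2)
Step 2: enter (8,2), '.' pass, move up to (7,2)
Step 3: enter (7,2), '.' pass, move up to (6,2)
Step 4: enter (6,2), '.' pass, move up to (5,2)
Step 5: enter (5,2), '.' pass, move up to (4,2)
Step 6: enter (4,2), '.' pass, move up to (3,2)
Step 7: enter (3,2), '.' pass, move up to (2,2)
Step 8: enter (2,2), '@' teleport (2,2)->(2,6), also enter (2,6), move up to (1,6)
Step 9: enter (1,6), '.' pass, move up to (0,6)
Step 10: enter (0,6), '.' pass, move up to (-1,6)
Step 11: at (-1,6) — EXIT via top edge, pos 6
Path length (cell visits): 11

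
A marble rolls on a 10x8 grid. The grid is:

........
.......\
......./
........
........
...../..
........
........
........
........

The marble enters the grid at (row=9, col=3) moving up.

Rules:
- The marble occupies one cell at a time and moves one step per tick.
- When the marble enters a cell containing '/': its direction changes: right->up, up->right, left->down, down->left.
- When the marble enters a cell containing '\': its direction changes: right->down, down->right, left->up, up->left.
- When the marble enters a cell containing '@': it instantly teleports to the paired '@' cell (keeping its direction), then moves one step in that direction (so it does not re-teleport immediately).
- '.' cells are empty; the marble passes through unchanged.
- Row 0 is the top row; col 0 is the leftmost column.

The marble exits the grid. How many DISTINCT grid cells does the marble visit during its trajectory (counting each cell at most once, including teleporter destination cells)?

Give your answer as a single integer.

Answer: 10

Derivation:
Step 1: enter (9,3), '.' pass, move up to (8,3)
Step 2: enter (8,3), '.' pass, move up to (7,3)
Step 3: enter (7,3), '.' pass, move up to (6,3)
Step 4: enter (6,3), '.' pass, move up to (5,3)
Step 5: enter (5,3), '.' pass, move up to (4,3)
Step 6: enter (4,3), '.' pass, move up to (3,3)
Step 7: enter (3,3), '.' pass, move up to (2,3)
Step 8: enter (2,3), '.' pass, move up to (1,3)
Step 9: enter (1,3), '.' pass, move up to (0,3)
Step 10: enter (0,3), '.' pass, move up to (-1,3)
Step 11: at (-1,3) — EXIT via top edge, pos 3
Distinct cells visited: 10 (path length 10)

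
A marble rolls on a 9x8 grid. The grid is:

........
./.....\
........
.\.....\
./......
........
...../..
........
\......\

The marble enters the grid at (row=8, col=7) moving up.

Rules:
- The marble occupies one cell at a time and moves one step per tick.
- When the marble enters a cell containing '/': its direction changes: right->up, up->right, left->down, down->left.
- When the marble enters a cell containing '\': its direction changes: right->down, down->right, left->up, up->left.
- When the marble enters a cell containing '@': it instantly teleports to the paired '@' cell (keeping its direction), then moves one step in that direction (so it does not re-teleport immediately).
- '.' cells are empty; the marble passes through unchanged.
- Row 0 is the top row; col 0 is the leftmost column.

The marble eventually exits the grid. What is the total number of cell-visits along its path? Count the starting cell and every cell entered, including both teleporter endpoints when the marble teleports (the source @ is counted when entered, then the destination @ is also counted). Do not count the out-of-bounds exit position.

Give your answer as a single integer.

Answer: 16

Derivation:
Step 1: enter (8,7), '\' deflects up->left, move left to (8,6)
Step 2: enter (8,6), '.' pass, move left to (8,5)
Step 3: enter (8,5), '.' pass, move left to (8,4)
Step 4: enter (8,4), '.' pass, move left to (8,3)
Step 5: enter (8,3), '.' pass, move left to (8,2)
Step 6: enter (8,2), '.' pass, move left to (8,1)
Step 7: enter (8,1), '.' pass, move left to (8,0)
Step 8: enter (8,0), '\' deflects left->up, move up to (7,0)
Step 9: enter (7,0), '.' pass, move up to (6,0)
Step 10: enter (6,0), '.' pass, move up to (5,0)
Step 11: enter (5,0), '.' pass, move up to (4,0)
Step 12: enter (4,0), '.' pass, move up to (3,0)
Step 13: enter (3,0), '.' pass, move up to (2,0)
Step 14: enter (2,0), '.' pass, move up to (1,0)
Step 15: enter (1,0), '.' pass, move up to (0,0)
Step 16: enter (0,0), '.' pass, move up to (-1,0)
Step 17: at (-1,0) — EXIT via top edge, pos 0
Path length (cell visits): 16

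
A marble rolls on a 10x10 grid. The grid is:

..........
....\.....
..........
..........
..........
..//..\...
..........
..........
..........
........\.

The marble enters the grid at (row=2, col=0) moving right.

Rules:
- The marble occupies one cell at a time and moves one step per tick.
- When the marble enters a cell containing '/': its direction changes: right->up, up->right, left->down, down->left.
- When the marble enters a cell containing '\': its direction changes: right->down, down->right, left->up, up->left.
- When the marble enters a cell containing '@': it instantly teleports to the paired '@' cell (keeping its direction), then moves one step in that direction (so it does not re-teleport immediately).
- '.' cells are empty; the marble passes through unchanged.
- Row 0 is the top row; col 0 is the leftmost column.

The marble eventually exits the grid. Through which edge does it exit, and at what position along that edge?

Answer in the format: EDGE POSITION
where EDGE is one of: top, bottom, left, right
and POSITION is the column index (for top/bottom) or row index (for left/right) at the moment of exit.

Step 1: enter (2,0), '.' pass, move right to (2,1)
Step 2: enter (2,1), '.' pass, move right to (2,2)
Step 3: enter (2,2), '.' pass, move right to (2,3)
Step 4: enter (2,3), '.' pass, move right to (2,4)
Step 5: enter (2,4), '.' pass, move right to (2,5)
Step 6: enter (2,5), '.' pass, move right to (2,6)
Step 7: enter (2,6), '.' pass, move right to (2,7)
Step 8: enter (2,7), '.' pass, move right to (2,8)
Step 9: enter (2,8), '.' pass, move right to (2,9)
Step 10: enter (2,9), '.' pass, move right to (2,10)
Step 11: at (2,10) — EXIT via right edge, pos 2

Answer: right 2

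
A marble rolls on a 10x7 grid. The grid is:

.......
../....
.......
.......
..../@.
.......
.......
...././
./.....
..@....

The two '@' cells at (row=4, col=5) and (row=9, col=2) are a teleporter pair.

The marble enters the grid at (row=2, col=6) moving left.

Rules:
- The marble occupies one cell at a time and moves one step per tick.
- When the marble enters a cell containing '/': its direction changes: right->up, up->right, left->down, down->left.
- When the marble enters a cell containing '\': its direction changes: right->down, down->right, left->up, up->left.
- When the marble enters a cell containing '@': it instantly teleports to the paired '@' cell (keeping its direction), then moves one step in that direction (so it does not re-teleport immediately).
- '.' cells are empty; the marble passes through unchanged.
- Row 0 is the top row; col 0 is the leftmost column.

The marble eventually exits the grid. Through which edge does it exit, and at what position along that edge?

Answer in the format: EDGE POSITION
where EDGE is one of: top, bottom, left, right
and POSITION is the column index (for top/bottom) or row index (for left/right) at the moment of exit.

Answer: left 2

Derivation:
Step 1: enter (2,6), '.' pass, move left to (2,5)
Step 2: enter (2,5), '.' pass, move left to (2,4)
Step 3: enter (2,4), '.' pass, move left to (2,3)
Step 4: enter (2,3), '.' pass, move left to (2,2)
Step 5: enter (2,2), '.' pass, move left to (2,1)
Step 6: enter (2,1), '.' pass, move left to (2,0)
Step 7: enter (2,0), '.' pass, move left to (2,-1)
Step 8: at (2,-1) — EXIT via left edge, pos 2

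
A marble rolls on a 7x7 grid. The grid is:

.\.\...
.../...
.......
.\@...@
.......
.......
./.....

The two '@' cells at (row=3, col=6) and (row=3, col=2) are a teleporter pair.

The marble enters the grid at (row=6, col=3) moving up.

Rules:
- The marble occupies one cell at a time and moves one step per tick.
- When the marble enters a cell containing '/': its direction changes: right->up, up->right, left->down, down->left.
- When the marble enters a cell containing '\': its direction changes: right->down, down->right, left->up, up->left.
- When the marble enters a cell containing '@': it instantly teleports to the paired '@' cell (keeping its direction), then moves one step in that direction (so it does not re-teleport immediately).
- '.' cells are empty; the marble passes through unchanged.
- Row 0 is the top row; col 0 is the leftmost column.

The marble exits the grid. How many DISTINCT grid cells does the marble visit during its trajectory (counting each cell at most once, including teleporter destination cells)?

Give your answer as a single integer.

Step 1: enter (6,3), '.' pass, move up to (5,3)
Step 2: enter (5,3), '.' pass, move up to (4,3)
Step 3: enter (4,3), '.' pass, move up to (3,3)
Step 4: enter (3,3), '.' pass, move up to (2,3)
Step 5: enter (2,3), '.' pass, move up to (1,3)
Step 6: enter (1,3), '/' deflects up->right, move right to (1,4)
Step 7: enter (1,4), '.' pass, move right to (1,5)
Step 8: enter (1,5), '.' pass, move right to (1,6)
Step 9: enter (1,6), '.' pass, move right to (1,7)
Step 10: at (1,7) — EXIT via right edge, pos 1
Distinct cells visited: 9 (path length 9)

Answer: 9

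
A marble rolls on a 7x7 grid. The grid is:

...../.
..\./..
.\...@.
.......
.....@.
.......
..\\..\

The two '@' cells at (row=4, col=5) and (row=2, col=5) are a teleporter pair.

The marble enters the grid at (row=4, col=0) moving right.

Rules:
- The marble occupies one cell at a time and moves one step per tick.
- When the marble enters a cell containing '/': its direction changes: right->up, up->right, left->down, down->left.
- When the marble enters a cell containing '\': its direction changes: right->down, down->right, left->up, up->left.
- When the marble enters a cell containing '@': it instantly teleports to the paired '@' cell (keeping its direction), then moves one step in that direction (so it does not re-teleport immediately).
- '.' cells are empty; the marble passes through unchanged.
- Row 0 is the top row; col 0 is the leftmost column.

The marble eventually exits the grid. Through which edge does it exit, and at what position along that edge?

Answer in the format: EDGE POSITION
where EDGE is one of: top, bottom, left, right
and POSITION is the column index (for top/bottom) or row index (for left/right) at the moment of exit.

Step 1: enter (4,0), '.' pass, move right to (4,1)
Step 2: enter (4,1), '.' pass, move right to (4,2)
Step 3: enter (4,2), '.' pass, move right to (4,3)
Step 4: enter (4,3), '.' pass, move right to (4,4)
Step 5: enter (4,4), '.' pass, move right to (4,5)
Step 6: enter (4,5), '@' teleport (4,5)->(2,5), also enter (2,5), move right to (2,6)
Step 7: enter (2,6), '.' pass, move right to (2,7)
Step 8: at (2,7) — EXIT via right edge, pos 2

Answer: right 2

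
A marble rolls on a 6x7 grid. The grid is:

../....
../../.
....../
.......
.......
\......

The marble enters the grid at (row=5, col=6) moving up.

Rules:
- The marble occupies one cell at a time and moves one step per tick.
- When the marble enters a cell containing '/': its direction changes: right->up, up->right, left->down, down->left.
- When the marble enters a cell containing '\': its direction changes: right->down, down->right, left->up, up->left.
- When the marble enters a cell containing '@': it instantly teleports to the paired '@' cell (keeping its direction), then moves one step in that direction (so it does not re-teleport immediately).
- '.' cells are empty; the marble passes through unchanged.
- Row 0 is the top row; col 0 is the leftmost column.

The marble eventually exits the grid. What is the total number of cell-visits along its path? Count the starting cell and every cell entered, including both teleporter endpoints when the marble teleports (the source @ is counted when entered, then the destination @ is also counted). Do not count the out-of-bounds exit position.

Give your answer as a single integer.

Step 1: enter (5,6), '.' pass, move up to (4,6)
Step 2: enter (4,6), '.' pass, move up to (3,6)
Step 3: enter (3,6), '.' pass, move up to (2,6)
Step 4: enter (2,6), '/' deflects up->right, move right to (2,7)
Step 5: at (2,7) — EXIT via right edge, pos 2
Path length (cell visits): 4

Answer: 4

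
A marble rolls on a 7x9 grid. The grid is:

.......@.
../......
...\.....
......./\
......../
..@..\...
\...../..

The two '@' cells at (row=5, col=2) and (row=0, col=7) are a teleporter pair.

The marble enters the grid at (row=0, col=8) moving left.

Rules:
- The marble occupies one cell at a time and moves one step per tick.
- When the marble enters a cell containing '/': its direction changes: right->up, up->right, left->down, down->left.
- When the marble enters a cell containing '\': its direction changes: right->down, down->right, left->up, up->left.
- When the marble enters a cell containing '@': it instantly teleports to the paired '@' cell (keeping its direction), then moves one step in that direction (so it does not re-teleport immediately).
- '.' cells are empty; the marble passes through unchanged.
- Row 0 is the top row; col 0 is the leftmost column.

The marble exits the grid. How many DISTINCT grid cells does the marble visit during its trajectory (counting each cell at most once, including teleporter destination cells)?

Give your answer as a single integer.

Step 1: enter (0,8), '.' pass, move left to (0,7)
Step 2: enter (0,7), '@' teleport (0,7)->(5,2), also enter (5,2), move left to (5,1)
Step 3: enter (5,1), '.' pass, move left to (5,0)
Step 4: enter (5,0), '.' pass, move left to (5,-1)
Step 5: at (5,-1) — EXIT via left edge, pos 5
Distinct cells visited: 5 (path length 5)

Answer: 5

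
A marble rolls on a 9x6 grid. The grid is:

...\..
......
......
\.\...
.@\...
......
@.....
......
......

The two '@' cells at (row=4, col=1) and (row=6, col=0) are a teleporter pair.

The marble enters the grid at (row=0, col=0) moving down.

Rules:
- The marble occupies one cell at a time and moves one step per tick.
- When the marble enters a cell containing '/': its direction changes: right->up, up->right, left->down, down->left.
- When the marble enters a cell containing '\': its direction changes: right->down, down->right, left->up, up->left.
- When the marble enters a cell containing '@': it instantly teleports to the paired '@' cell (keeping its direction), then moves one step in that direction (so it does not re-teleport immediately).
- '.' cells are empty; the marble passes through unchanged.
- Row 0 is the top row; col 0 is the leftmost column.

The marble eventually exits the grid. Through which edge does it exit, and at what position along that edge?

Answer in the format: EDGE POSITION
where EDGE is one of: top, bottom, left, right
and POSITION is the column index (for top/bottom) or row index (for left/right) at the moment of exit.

Step 1: enter (0,0), '.' pass, move down to (1,0)
Step 2: enter (1,0), '.' pass, move down to (2,0)
Step 3: enter (2,0), '.' pass, move down to (3,0)
Step 4: enter (3,0), '\' deflects down->right, move right to (3,1)
Step 5: enter (3,1), '.' pass, move right to (3,2)
Step 6: enter (3,2), '\' deflects right->down, move down to (4,2)
Step 7: enter (4,2), '\' deflects down->right, move right to (4,3)
Step 8: enter (4,3), '.' pass, move right to (4,4)
Step 9: enter (4,4), '.' pass, move right to (4,5)
Step 10: enter (4,5), '.' pass, move right to (4,6)
Step 11: at (4,6) — EXIT via right edge, pos 4

Answer: right 4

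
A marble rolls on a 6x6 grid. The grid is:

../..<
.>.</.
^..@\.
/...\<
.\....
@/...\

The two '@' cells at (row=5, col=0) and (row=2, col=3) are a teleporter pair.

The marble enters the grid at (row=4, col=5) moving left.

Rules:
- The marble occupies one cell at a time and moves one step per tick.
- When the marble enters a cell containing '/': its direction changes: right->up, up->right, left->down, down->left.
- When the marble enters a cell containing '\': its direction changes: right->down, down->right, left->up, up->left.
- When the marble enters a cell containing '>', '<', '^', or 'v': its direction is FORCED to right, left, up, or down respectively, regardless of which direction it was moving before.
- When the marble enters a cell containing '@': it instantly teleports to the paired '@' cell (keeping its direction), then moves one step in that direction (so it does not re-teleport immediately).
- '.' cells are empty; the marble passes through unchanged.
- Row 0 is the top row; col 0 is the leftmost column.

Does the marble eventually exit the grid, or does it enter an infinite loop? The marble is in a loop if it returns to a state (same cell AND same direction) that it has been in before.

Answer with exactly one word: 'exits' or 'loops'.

Answer: loops

Derivation:
Step 1: enter (4,5), '.' pass, move left to (4,4)
Step 2: enter (4,4), '.' pass, move left to (4,3)
Step 3: enter (4,3), '.' pass, move left to (4,2)
Step 4: enter (4,2), '.' pass, move left to (4,1)
Step 5: enter (4,1), '\' deflects left->up, move up to (3,1)
Step 6: enter (3,1), '.' pass, move up to (2,1)
Step 7: enter (2,1), '.' pass, move up to (1,1)
Step 8: enter (1,1), '>' forces up->right, move right to (1,2)
Step 9: enter (1,2), '.' pass, move right to (1,3)
Step 10: enter (1,3), '<' forces right->left, move left to (1,2)
Step 11: enter (1,2), '.' pass, move left to (1,1)
Step 12: enter (1,1), '>' forces left->right, move right to (1,2)
Step 13: at (1,2) dir=right — LOOP DETECTED (seen before)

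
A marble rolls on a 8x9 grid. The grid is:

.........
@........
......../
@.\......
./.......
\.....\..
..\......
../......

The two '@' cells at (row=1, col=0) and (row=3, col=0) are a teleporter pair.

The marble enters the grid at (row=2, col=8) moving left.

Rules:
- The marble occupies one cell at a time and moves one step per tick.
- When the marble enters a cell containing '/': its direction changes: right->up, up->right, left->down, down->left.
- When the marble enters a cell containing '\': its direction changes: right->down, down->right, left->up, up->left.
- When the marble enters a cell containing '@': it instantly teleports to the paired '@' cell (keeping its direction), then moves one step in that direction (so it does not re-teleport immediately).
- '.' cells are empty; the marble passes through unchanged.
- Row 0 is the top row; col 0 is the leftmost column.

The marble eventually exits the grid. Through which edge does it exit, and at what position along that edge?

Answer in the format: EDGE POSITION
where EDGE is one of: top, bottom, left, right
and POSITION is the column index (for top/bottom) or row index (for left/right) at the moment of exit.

Step 1: enter (2,8), '/' deflects left->down, move down to (3,8)
Step 2: enter (3,8), '.' pass, move down to (4,8)
Step 3: enter (4,8), '.' pass, move down to (5,8)
Step 4: enter (5,8), '.' pass, move down to (6,8)
Step 5: enter (6,8), '.' pass, move down to (7,8)
Step 6: enter (7,8), '.' pass, move down to (8,8)
Step 7: at (8,8) — EXIT via bottom edge, pos 8

Answer: bottom 8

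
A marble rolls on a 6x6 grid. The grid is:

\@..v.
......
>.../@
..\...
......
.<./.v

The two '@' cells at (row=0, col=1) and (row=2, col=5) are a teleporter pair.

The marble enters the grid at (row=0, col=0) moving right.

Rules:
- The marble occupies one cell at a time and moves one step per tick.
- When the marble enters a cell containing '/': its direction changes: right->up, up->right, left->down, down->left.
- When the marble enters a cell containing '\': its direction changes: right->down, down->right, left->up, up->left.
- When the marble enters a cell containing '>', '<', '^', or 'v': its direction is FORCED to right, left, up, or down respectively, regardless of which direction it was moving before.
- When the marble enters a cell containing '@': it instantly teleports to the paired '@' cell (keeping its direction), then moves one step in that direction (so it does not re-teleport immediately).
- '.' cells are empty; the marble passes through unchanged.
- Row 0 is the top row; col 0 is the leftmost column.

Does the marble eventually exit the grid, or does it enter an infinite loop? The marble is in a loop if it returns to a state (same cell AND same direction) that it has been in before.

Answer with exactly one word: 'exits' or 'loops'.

Answer: loops

Derivation:
Step 1: enter (0,0), '\' deflects right->down, move down to (1,0)
Step 2: enter (1,0), '.' pass, move down to (2,0)
Step 3: enter (2,0), '>' forces down->right, move right to (2,1)
Step 4: enter (2,1), '.' pass, move right to (2,2)
Step 5: enter (2,2), '.' pass, move right to (2,3)
Step 6: enter (2,3), '.' pass, move right to (2,4)
Step 7: enter (2,4), '/' deflects right->up, move up to (1,4)
Step 8: enter (1,4), '.' pass, move up to (0,4)
Step 9: enter (0,4), 'v' forces up->down, move down to (1,4)
Step 10: enter (1,4), '.' pass, move down to (2,4)
Step 11: enter (2,4), '/' deflects down->left, move left to (2,3)
Step 12: enter (2,3), '.' pass, move left to (2,2)
Step 13: enter (2,2), '.' pass, move left to (2,1)
Step 14: enter (2,1), '.' pass, move left to (2,0)
Step 15: enter (2,0), '>' forces left->right, move right to (2,1)
Step 16: at (2,1) dir=right — LOOP DETECTED (seen before)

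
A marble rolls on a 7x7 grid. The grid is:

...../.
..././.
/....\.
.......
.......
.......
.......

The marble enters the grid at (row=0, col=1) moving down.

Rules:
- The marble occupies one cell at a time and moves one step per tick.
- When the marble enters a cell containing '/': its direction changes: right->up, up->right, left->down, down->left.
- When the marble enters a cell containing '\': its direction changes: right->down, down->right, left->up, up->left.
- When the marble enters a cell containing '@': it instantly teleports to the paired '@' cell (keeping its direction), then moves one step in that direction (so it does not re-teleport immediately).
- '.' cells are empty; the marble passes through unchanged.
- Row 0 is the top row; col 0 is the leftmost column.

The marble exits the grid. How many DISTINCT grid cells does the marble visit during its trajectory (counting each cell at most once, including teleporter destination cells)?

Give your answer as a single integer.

Step 1: enter (0,1), '.' pass, move down to (1,1)
Step 2: enter (1,1), '.' pass, move down to (2,1)
Step 3: enter (2,1), '.' pass, move down to (3,1)
Step 4: enter (3,1), '.' pass, move down to (4,1)
Step 5: enter (4,1), '.' pass, move down to (5,1)
Step 6: enter (5,1), '.' pass, move down to (6,1)
Step 7: enter (6,1), '.' pass, move down to (7,1)
Step 8: at (7,1) — EXIT via bottom edge, pos 1
Distinct cells visited: 7 (path length 7)

Answer: 7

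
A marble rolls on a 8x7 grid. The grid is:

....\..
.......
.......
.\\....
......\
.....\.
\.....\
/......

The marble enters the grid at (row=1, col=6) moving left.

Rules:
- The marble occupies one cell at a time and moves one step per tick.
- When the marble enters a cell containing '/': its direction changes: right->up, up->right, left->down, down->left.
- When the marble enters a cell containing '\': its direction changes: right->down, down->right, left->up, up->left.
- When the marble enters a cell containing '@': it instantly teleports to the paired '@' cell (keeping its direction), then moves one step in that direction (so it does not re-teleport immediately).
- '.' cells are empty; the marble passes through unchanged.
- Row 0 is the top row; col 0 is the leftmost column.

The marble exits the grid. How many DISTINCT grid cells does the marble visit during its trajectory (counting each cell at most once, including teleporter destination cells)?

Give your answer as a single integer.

Step 1: enter (1,6), '.' pass, move left to (1,5)
Step 2: enter (1,5), '.' pass, move left to (1,4)
Step 3: enter (1,4), '.' pass, move left to (1,3)
Step 4: enter (1,3), '.' pass, move left to (1,2)
Step 5: enter (1,2), '.' pass, move left to (1,1)
Step 6: enter (1,1), '.' pass, move left to (1,0)
Step 7: enter (1,0), '.' pass, move left to (1,-1)
Step 8: at (1,-1) — EXIT via left edge, pos 1
Distinct cells visited: 7 (path length 7)

Answer: 7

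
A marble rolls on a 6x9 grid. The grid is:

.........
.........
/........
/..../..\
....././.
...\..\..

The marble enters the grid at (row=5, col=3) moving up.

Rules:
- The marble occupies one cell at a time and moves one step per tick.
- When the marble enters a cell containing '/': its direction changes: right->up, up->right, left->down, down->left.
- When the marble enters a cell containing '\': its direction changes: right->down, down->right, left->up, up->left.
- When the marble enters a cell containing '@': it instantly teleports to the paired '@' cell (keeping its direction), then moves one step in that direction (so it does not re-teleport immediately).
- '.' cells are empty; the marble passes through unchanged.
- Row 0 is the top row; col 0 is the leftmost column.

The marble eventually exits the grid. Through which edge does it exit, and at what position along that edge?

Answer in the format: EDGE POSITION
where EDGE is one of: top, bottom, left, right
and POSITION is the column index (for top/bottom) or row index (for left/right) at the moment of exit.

Step 1: enter (5,3), '\' deflects up->left, move left to (5,2)
Step 2: enter (5,2), '.' pass, move left to (5,1)
Step 3: enter (5,1), '.' pass, move left to (5,0)
Step 4: enter (5,0), '.' pass, move left to (5,-1)
Step 5: at (5,-1) — EXIT via left edge, pos 5

Answer: left 5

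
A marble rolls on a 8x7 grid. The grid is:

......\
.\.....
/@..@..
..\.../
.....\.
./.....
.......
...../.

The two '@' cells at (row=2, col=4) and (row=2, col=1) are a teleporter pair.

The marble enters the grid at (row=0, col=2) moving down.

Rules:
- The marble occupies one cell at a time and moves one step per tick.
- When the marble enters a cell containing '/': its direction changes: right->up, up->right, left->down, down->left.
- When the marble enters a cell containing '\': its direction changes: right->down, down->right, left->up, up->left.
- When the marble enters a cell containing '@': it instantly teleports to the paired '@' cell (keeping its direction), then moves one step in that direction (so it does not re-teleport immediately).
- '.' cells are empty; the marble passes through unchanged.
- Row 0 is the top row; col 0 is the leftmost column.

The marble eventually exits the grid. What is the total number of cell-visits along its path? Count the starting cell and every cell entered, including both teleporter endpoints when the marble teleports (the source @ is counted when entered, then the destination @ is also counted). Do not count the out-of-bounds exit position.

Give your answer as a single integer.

Answer: 17

Derivation:
Step 1: enter (0,2), '.' pass, move down to (1,2)
Step 2: enter (1,2), '.' pass, move down to (2,2)
Step 3: enter (2,2), '.' pass, move down to (3,2)
Step 4: enter (3,2), '\' deflects down->right, move right to (3,3)
Step 5: enter (3,3), '.' pass, move right to (3,4)
Step 6: enter (3,4), '.' pass, move right to (3,5)
Step 7: enter (3,5), '.' pass, move right to (3,6)
Step 8: enter (3,6), '/' deflects right->up, move up to (2,6)
Step 9: enter (2,6), '.' pass, move up to (1,6)
Step 10: enter (1,6), '.' pass, move up to (0,6)
Step 11: enter (0,6), '\' deflects up->left, move left to (0,5)
Step 12: enter (0,5), '.' pass, move left to (0,4)
Step 13: enter (0,4), '.' pass, move left to (0,3)
Step 14: enter (0,3), '.' pass, move left to (0,2)
Step 15: enter (0,2), '.' pass, move left to (0,1)
Step 16: enter (0,1), '.' pass, move left to (0,0)
Step 17: enter (0,0), '.' pass, move left to (0,-1)
Step 18: at (0,-1) — EXIT via left edge, pos 0
Path length (cell visits): 17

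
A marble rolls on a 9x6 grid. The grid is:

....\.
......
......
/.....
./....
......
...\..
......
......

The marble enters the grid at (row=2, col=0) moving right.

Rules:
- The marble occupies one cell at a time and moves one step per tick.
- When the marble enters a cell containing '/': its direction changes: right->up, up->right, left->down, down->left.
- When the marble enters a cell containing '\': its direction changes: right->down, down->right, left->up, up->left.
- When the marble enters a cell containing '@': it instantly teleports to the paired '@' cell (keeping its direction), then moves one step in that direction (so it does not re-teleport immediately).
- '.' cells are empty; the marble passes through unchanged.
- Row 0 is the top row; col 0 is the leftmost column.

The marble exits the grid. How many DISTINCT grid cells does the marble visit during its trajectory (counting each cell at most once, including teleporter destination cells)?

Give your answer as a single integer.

Step 1: enter (2,0), '.' pass, move right to (2,1)
Step 2: enter (2,1), '.' pass, move right to (2,2)
Step 3: enter (2,2), '.' pass, move right to (2,3)
Step 4: enter (2,3), '.' pass, move right to (2,4)
Step 5: enter (2,4), '.' pass, move right to (2,5)
Step 6: enter (2,5), '.' pass, move right to (2,6)
Step 7: at (2,6) — EXIT via right edge, pos 2
Distinct cells visited: 6 (path length 6)

Answer: 6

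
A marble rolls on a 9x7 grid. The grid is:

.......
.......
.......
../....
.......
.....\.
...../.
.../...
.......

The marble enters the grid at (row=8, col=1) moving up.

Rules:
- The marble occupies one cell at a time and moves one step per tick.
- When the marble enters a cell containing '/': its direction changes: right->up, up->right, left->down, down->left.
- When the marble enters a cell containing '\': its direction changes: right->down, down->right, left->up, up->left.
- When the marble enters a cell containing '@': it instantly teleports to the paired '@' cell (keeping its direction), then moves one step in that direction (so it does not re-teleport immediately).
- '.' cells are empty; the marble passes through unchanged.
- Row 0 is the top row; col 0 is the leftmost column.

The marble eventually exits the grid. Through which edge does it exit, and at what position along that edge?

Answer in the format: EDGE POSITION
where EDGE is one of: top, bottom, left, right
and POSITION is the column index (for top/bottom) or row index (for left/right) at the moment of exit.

Step 1: enter (8,1), '.' pass, move up to (7,1)
Step 2: enter (7,1), '.' pass, move up to (6,1)
Step 3: enter (6,1), '.' pass, move up to (5,1)
Step 4: enter (5,1), '.' pass, move up to (4,1)
Step 5: enter (4,1), '.' pass, move up to (3,1)
Step 6: enter (3,1), '.' pass, move up to (2,1)
Step 7: enter (2,1), '.' pass, move up to (1,1)
Step 8: enter (1,1), '.' pass, move up to (0,1)
Step 9: enter (0,1), '.' pass, move up to (-1,1)
Step 10: at (-1,1) — EXIT via top edge, pos 1

Answer: top 1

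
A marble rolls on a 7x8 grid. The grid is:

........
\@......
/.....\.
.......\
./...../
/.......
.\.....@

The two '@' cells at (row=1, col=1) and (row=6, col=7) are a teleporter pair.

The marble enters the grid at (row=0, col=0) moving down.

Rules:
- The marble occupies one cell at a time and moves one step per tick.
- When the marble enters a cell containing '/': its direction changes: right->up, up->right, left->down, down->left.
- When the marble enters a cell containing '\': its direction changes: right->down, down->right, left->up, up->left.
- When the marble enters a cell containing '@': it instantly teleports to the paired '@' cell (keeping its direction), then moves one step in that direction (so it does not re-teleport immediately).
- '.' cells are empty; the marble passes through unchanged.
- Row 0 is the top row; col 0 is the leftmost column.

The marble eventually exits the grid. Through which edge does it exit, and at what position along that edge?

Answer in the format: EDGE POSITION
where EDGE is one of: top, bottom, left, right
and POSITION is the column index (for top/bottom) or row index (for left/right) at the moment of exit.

Answer: right 6

Derivation:
Step 1: enter (0,0), '.' pass, move down to (1,0)
Step 2: enter (1,0), '\' deflects down->right, move right to (1,1)
Step 3: enter (1,1), '@' teleport (1,1)->(6,7), also enter (6,7), move right to (6,8)
Step 4: at (6,8) — EXIT via right edge, pos 6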